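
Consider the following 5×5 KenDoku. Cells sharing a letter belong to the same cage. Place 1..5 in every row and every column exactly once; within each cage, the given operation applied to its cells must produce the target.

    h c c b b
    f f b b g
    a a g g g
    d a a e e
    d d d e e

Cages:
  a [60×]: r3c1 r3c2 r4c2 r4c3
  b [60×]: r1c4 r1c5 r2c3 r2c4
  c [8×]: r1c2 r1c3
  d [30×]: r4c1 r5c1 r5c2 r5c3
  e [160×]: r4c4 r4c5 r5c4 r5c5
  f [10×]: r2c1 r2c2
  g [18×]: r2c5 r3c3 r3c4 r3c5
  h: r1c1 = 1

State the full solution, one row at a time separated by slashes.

H is a freebie; hence r1c1 = 1.
Cage g needs product 18, which forces r2c5 = 3.
Cage b has product 60, so r1c4 = 3.
Cage g needs product 18; hence r3c3 = 3.
The 4 cells of cage a must have product 60, which forces r4c2 = 3.
Cage d has product 30, which forces r5c1 = 3.
In row 1, 5 can only go at r1c5, so r1c5 = 5.
The only place for 1 in row 4 is r4c3.
Column 3 now contains 1; hence r2c3 = 4.
The 4 cells of cage b must have product 60, leaving r2c4 = 1.
1 is placed in column 4, leaving r3c4 = 2.
Row 3 now contains 2, leaving r3c5 = 1.
Cage d has product 30, so r5c2 = 1.
Cage c needs two cells with product 8; hence r1c2 = 4.
4 is placed in column 3, leaving r1c3 = 2.
4 is placed in column 2, so r3c2 = 5.
2 is placed in column 3, leaving r5c3 = 5.
Row 5 now contains 5, which forces r5c4 = 4.
Row 5 already has 4, which forces r5c5 = 2.
Cage f needs two cells with product 10, which forces r2c1 = 5.
Column 2 already has 5; hence r2c2 = 2.
Row 3 now contains 5; hence r3c1 = 4.
Cage d has product 30; hence r4c1 = 2.
Column 4 now contains 4, which forces r4c4 = 5.
Column 5 already has 2, leaving r4c5 = 4.

1 4 2 3 5 / 5 2 4 1 3 / 4 5 3 2 1 / 2 3 1 5 4 / 3 1 5 4 2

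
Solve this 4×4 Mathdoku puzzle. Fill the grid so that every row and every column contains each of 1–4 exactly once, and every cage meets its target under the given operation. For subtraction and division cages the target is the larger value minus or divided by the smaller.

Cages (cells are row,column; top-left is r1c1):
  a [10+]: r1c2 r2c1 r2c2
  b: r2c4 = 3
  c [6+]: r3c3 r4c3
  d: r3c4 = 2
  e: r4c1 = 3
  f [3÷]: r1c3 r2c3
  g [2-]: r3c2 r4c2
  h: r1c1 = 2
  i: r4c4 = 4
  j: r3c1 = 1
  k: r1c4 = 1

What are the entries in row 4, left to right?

Cage h is a single given cell, which forces r1c1 = 2.
Cage k is a single given cell, which forces r1c4 = 1.
Cage b is a single given cell; hence r2c4 = 3.
J is a freebie, so r3c1 = 1.
Cage d is a single given cell, which forces r3c4 = 2.
E is a freebie, leaving r4c1 = 3.
Cage i is a single given cell; hence r4c4 = 4.
The 3 cells of cage a must have sum 10, so r1c2 = 4.
Row 1 already has 1, leaving r1c3 = 3.
Row 2 now contains 3, so r2c1 = 4.
Cage a needs sum 10, so r2c2 = 2.
Row 2 now contains 3, so r2c3 = 1.
Column 2 already has 4; hence r3c2 = 3.
Row 3 now contains 2, which forces r3c3 = 4.
2 is placed in column 2, leaving r4c2 = 1.
Row 4 already has 4, so r4c3 = 2.
The full grid is 2 4 3 1 / 4 2 1 3 / 1 3 4 2 / 3 1 2 4.

3 1 2 4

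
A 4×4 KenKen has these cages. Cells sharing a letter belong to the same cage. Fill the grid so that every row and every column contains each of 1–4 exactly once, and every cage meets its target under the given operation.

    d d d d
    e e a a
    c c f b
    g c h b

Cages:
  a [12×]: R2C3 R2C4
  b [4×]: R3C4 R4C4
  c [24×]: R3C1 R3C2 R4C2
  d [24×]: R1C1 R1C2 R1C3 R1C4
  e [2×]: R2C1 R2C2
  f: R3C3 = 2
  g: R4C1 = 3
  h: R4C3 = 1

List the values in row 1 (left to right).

F is a freebie, leaving R3C3 = 2.
Cage g is a single given cell; hence R4C1 = 3.
Cage h is given, so R4C3 = 1.
1 is placed in row 4, so R4C4 = 4.
Cage a needs two cells with product 12; hence R2C3 = 4.
4 is placed in column 4; hence R2C4 = 3.
3 is placed in column 1; hence R3C1 = 4.
Cage c needs product 24, so R3C2 = 3.
4 is placed in column 4, leaving R3C4 = 1.
Row 4 already has 4, so R4C2 = 2.
Cage d has product 24, so R1C1 = 1.
Cage d has product 24, so R1C2 = 4.
4 is placed in column 3, which forces R1C3 = 3.
Column 4 now contains 1; hence R1C4 = 2.
Cage e needs two cells with product 2, leaving R2C1 = 2.
Column 2 already has 2, which forces R2C2 = 1.
Filled in: 1 4 3 2 / 2 1 4 3 / 4 3 2 1 / 3 2 1 4.

1 4 3 2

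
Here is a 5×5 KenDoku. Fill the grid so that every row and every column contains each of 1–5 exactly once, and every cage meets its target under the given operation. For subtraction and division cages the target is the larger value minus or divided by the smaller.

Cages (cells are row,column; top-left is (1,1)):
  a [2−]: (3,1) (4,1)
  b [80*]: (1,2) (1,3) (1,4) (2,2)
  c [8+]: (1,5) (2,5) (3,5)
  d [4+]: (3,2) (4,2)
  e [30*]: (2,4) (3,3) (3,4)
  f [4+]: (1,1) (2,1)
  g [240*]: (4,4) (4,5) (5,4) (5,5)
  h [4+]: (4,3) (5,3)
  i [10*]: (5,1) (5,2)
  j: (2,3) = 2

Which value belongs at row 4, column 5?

4

Cage j is a single given cell, which forces (2,3) = 2.
Row 2 now contains 2; hence (2,2) = 4.
Cage e needs product 30, leaving (3,4) = 2.
The only place for 2 in row 1 is (1,5).
Row 1 needs a 3, and only (1,1) is open for it.
Column 1 already has 3, which forces (2,1) = 1.
Row 2 already has 1, so (2,5) = 5.
Cage a needs two cells with difference 2, leaving (3,1) = 4.
Column 5 now contains 5, leaving (3,5) = 1.
Cage a needs two cells with difference 2, which forces (4,1) = 2.
2 is placed in column 1, leaving (5,1) = 5.
Row 5 already has 5, leaving (5,2) = 2.
Row 2 already has 5; hence (2,4) = 3.
Row 3 now contains 1; hence (3,2) = 3.
The 3 cells of cage e must have product 30, leaving (3,3) = 5.
Cage d's pair has sum 4, which forces (4,2) = 1.
1 is placed in row 4; hence (4,3) = 3.
Cage g needs product 240, which forces (4,4) = 5.
Cage g has product 240, leaving (4,5) = 4.
Column 3 now contains 3, so (5,3) = 1.
Cage g has product 240, which forces (5,4) = 4.
Cage g has product 240, so (5,5) = 3.
Column 2 already has 1, which forces (1,2) = 5.
Column 3 already has 1; hence (1,3) = 4.
Column 4 already has 4, so (1,4) = 1.
The full grid is 3 5 4 1 2 / 1 4 2 3 5 / 4 3 5 2 1 / 2 1 3 5 4 / 5 2 1 4 3.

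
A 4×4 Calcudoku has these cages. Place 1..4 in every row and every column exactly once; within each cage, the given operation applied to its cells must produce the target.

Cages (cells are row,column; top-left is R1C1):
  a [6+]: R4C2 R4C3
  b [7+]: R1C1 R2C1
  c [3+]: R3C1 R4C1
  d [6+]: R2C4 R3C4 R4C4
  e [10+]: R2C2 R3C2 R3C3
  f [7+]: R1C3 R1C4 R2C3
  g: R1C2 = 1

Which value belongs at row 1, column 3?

Cage g is given; hence R1C2 = 1.
The only place for 3 in row 4 is R4C4.
Row 3 needs a 3, and only R3C3 is open for it.
Cage e needs sum 10, leaving R2C2 = 3.
Cage f needs sum 7, so R2C3 = 1.
Row 2 now contains 1, which forces R2C4 = 2.
Cage e has sum 10; hence R3C2 = 4.
Column 4 already has 2, so R3C4 = 1.
Column 2 now contains 4, which forces R4C2 = 2.
2 is placed in row 4, which forces R4C3 = 4.
Cage b's pair has sum 7, which forces R1C1 = 3.
4 is placed in column 3, leaving R1C3 = 2.
Column 4 already has 2, which forces R1C4 = 4.
Row 2 now contains 3, which forces R2C1 = 4.
1 is placed in row 3, so R3C1 = 2.
2 is placed in row 4; hence R4C1 = 1.
The full grid is 3 1 2 4 / 4 3 1 2 / 2 4 3 1 / 1 2 4 3.

2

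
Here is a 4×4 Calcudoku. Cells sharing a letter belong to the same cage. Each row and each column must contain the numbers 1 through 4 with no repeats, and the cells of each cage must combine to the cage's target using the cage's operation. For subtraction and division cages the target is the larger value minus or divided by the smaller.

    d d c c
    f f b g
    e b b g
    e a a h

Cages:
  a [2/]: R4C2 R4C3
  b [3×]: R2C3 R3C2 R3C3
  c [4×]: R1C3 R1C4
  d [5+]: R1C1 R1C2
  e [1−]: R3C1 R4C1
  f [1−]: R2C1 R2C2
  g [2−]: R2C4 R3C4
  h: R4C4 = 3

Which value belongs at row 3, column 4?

The 3 cells of cage b must have product 3, so R2C3 = 1.
The 3 cells of cage b must have product 3, so R3C2 = 1.
Cage b has product 3; hence R3C3 = 3.
Cage h is a single given cell, leaving R4C4 = 3.
1 is placed in column 3, which forces R1C3 = 4.
Cage c's pair has product 4, so R1C4 = 1.
The two cells of cage e must have difference 1, so R3C1 = 2.
Row 3 already has 2, leaving R3C4 = 4.
The two cells of cage e must have difference 1, so R4C1 = 1.
Column 3 already has 4, leaving R4C3 = 2.
Column 1 already has 2, leaving R1C1 = 3.
The two cells of cage d must have sum 5, so R1C2 = 2.
Column 1 already has 3; hence R2C1 = 4.
Row 2 already has 4, leaving R2C2 = 3.
Column 4 already has 4, which forces R2C4 = 2.
2 is placed in row 4, leaving R4C2 = 4.
The full grid is 3 2 4 1 / 4 3 1 2 / 2 1 3 4 / 1 4 2 3.

4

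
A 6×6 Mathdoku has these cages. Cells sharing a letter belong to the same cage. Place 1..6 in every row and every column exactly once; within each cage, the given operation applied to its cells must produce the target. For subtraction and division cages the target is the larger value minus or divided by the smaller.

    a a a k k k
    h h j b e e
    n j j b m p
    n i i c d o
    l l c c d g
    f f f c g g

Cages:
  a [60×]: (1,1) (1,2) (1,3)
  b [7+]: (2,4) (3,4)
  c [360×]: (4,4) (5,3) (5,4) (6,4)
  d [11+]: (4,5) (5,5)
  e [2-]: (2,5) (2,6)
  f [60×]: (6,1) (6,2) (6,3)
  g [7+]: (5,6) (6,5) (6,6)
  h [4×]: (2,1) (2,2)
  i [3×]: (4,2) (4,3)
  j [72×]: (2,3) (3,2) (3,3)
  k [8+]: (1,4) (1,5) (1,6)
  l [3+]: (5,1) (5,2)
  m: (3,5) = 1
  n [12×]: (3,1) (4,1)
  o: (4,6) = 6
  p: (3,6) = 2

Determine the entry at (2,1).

4

M is a freebie, leaving (3,5) = 1.
Cage p is a single given cell, leaving (3,6) = 2.
Cage o is given, which forces (4,6) = 6.
Row 4 now contains 6, leaving (4,5) = 5.
Cage d needs two cells with sum 11; hence (5,5) = 6.
Cage c needs product 360, leaving (6,4) = 6.
In row 2, 5 can only go at (2,6), so (2,6) = 5.
Cage e needs two cells with difference 2; hence (2,5) = 3.
3 is placed in column 5, leaving (6,5) = 2.
Column 5 now contains 2, which forces (1,5) = 4.
The only place for 2 in row 2 is (2,4).
The two cells of cage b must have sum 7, which forces (3,4) = 5.
Cage c has product 360, so (5,3) = 5.
In row 2, 6 can only go at (2,3), so (2,3) = 6.
Column 3 already has 6; hence (1,3) = 2.
The only place for 6 in row 3 is (3,1).
Column 1 already has 6, so (1,1) = 5.
Cage a has product 60, leaving (1,2) = 6.
Cage n needs two cells with product 12, leaving (4,1) = 2.
Column 1 now contains 2, which forces (5,1) = 1.
Row 5 already has 1; hence (5,2) = 2.
Row 5 already has 1, which forces (5,6) = 4.
Column 6 now contains 4, so (6,6) = 1.
Cage k has sum 8, which forces (1,4) = 1.
1 is placed in column 6, which forces (1,6) = 3.
Column 1 now contains 1, leaving (2,1) = 4.
Cage h needs two cells with product 4; hence (2,2) = 1.
1 is placed in column 2, so (4,2) = 3.
3 is placed in row 4, so (4,3) = 1.
The 4 cells of cage c must have product 360, leaving (4,4) = 4.
Row 5 already has 4, so (5,4) = 3.
4 is placed in column 1, so (6,1) = 3.
The 3 cells of cage f must have product 60, leaving (6,2) = 5.
Row 6 already has 3, leaving (6,3) = 4.
Column 2 now contains 3, leaving (3,2) = 4.
Column 3 now contains 4, which forces (3,3) = 3.
Completed grid: 5 6 2 1 4 3 / 4 1 6 2 3 5 / 6 4 3 5 1 2 / 2 3 1 4 5 6 / 1 2 5 3 6 4 / 3 5 4 6 2 1.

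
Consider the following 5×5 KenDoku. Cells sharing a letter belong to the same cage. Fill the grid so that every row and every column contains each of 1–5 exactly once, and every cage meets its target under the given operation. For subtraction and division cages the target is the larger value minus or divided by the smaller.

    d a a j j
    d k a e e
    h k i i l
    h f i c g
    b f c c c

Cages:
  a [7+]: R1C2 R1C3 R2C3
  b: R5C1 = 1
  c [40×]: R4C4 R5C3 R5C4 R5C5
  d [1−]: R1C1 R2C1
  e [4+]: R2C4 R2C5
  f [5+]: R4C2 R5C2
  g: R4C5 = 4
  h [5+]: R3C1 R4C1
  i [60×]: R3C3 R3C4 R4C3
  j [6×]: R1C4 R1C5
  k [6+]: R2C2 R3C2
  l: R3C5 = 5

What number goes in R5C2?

Cage l is a single given cell, so R3C5 = 5.
Cage g is given, which forces R4C5 = 4.
B is a freebie, which forces R5C1 = 1.
1 is placed in row 5, so R5C5 = 2.
Cage j's pair has product 6, so R1C4 = 2.
Column 5 already has 2, leaving R1C5 = 3.
Column 5 already has 3, which forces R2C5 = 1.
Cage i has product 60, which forces R4C3 = 5.
The 4 cells of cage c must have product 40, so R4C4 = 1.
Column 3 already has 5, which forces R5C3 = 4.
4 is placed in row 5; hence R5C4 = 5.
Cage a has sum 7; hence R1C2 = 4.
Column 3 now contains 4, leaving R1C3 = 1.
The 3 cells of cage a must have sum 7, leaving R2C3 = 2.
1 is placed in row 2; hence R2C4 = 3.
Column 3 now contains 4, which forces R3C3 = 3.
Cage i needs product 60, leaving R3C4 = 4.
Row 4 already has 1; hence R4C2 = 2.
4 is placed in row 5, so R5C2 = 3.
Row 1 now contains 4; hence R1C1 = 5.
The two cells of cage d must have difference 1, which forces R2C1 = 4.
Row 2 already has 2, leaving R2C2 = 5.
Row 3 now contains 3, so R3C1 = 2.
2 is placed in column 2; hence R3C2 = 1.
2 is placed in row 4; hence R4C1 = 3.
Filled in: 5 4 1 2 3 / 4 5 2 3 1 / 2 1 3 4 5 / 3 2 5 1 4 / 1 3 4 5 2.

3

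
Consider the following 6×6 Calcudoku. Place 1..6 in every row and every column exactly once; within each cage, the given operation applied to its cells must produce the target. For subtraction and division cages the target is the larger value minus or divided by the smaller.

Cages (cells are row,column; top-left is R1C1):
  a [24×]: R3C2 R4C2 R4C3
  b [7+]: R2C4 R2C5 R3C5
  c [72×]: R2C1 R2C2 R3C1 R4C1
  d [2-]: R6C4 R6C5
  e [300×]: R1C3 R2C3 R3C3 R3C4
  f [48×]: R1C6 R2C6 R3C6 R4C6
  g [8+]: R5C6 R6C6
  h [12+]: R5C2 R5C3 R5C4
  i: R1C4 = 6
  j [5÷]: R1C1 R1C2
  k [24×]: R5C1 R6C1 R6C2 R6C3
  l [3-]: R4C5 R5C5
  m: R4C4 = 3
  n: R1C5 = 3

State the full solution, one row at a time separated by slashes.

Cage i is a single given cell, which forces R1C4 = 6.
N is a freebie, so R1C5 = 3.
The 4 cells of cage e must have product 300; hence R3C4 = 5.
Cage m is given, which forces R4C4 = 3.
In row 4, 5 can only go at R4C5, so R4C5 = 5.
Cage l needs two cells with difference 3; hence R5C5 = 2.
Cage b has sum 7, which forces R2C4 = 2.
Column 4 now contains 2, so R6C4 = 4.
4 is placed in row 6, which forces R6C5 = 6.
Cage k has product 24, leaving R5C1 = 4.
4 is placed in column 4, so R5C4 = 1.
The only place for 5 in row 2 is R2C3.
The 3 cells of cage h must have sum 12, so R5C2 = 5.
Column 3 now contains 5, which forces R5C3 = 6.
6 is placed in row 5; hence R5C6 = 3.
Cage j's pair has quotient 5, leaving R1C1 = 5.
Column 2 already has 5, leaving R1C2 = 1.
Cage e needs product 300, which forces R1C3 = 4.
Row 1 now contains 4; hence R1C6 = 2.
6 is placed in column 3, so R3C3 = 3.
Cage g's pair has sum 8; hence R6C6 = 5.
The only place for 3 in row 2 is R2C1.
Cage c has product 72, which forces R2C2 = 4.
Row 2 now contains 4, which forces R2C5 = 1.
1 is placed in row 2, so R2C6 = 6.
Column 5 now contains 1; hence R3C5 = 4.
Row 3 now contains 4, leaving R3C6 = 1.
Column 2 already has 4; hence R4C2 = 6.
Column 6 already has 1, so R4C6 = 4.
Cage k has product 24, leaving R6C2 = 3.
1 is placed in row 3, so R3C1 = 6.
Column 2 now contains 6, which forces R3C2 = 2.
Row 4 already has 6, leaving R4C1 = 1.
The 3 cells of cage a must have product 24; hence R4C3 = 2.
1 is placed in column 1, so R6C1 = 2.
Column 3 already has 2; hence R6C3 = 1.

5 1 4 6 3 2 / 3 4 5 2 1 6 / 6 2 3 5 4 1 / 1 6 2 3 5 4 / 4 5 6 1 2 3 / 2 3 1 4 6 5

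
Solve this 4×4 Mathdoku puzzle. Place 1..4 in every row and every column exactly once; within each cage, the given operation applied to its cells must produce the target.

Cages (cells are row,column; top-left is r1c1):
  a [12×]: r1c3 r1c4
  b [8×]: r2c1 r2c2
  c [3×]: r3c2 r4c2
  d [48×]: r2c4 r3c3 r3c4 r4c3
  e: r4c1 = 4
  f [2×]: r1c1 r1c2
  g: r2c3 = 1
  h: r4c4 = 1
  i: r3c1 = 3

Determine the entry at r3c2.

1

G is a freebie; hence r2c3 = 1.
Cage i is given, which forces r3c1 = 3.
Row 3 now contains 3, so r3c2 = 1.
Cage e is a single given cell, leaving r4c1 = 4.
Column 2 now contains 1, so r4c2 = 3.
Row 4 already has 3, so r4c3 = 2.
Cage h is a single given cell, leaving r4c4 = 1.
Cage f needs two cells with product 2, which forces r1c1 = 1.
Column 2 now contains 1, so r1c2 = 2.
4 is placed in column 1; hence r2c1 = 2.
Cage b's pair has product 8, so r2c2 = 4.
Cage d needs product 48, leaving r2c4 = 3.
Column 3 already has 2; hence r3c3 = 4.
Cage d needs product 48, leaving r3c4 = 2.
4 is placed in column 3, leaving r1c3 = 3.
Column 4 now contains 3; hence r1c4 = 4.
Filled in: 1 2 3 4 / 2 4 1 3 / 3 1 4 2 / 4 3 2 1.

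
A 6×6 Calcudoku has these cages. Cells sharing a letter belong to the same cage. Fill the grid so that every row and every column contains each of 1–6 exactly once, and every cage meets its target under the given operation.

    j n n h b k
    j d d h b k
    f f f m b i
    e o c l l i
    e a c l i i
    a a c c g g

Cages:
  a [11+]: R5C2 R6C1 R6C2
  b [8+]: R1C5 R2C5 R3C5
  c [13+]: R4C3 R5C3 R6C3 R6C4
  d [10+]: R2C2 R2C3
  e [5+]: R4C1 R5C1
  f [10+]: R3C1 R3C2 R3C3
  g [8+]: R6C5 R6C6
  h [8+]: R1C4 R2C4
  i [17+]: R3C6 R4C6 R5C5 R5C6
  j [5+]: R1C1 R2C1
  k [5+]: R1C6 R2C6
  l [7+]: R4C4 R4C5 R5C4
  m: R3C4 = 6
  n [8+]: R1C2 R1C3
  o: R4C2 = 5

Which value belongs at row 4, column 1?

1

Cage m is a single given cell, leaving R3C4 = 6.
Cage o is given, so R4C2 = 5.
In column 1, 6 can only go at R6C1, so R6C1 = 6.
The only place for 5 in column 1 is R3C1.
Column 5 needs a 6, and only R5C5 is open for it.
In column 6, 6 can only go at R4C6, so R4C6 = 6.
In row 5, 5 can only go at R5C3, so R5C3 = 5.
In column 6, 5 can only go at R6C6, so R6C6 = 5.
Row 6 now contains 5, so R6C5 = 3.
In column 5, 4 can only go at R4C5, so R4C5 = 4.
The only place for 4 in column 4 is R6C4.
The 4 cells of cage c must have sum 13, which forces R4C3 = 3.
4 is placed in row 6; hence R6C3 = 1.
Cage a needs sum 11, so R5C2 = 3.
1 is placed in row 6; hence R6C2 = 2.
Column 2 already has 2; hence R1C2 = 6.
Cage n's pair has sum 8, which forces R1C3 = 2.
Column 2 now contains 6, which forces R2C2 = 4.
4 is placed in row 2; hence R2C3 = 6.
3 is placed in column 2, which forces R3C2 = 1.
Cage f has sum 10, so R3C3 = 4.
1 is placed in row 3, so R3C5 = 2.
Row 3 now contains 4, so R3C6 = 3.
Cage e's pair has sum 5; hence R4C1 = 1.
1 is placed in row 4, which forces R4C4 = 2.
Row 5 already has 3; hence R5C1 = 4.
Column 4 now contains 2, so R5C4 = 1.
1 is placed in row 5, which forces R5C6 = 2.
4 is placed in column 1, so R1C1 = 3.
3 is placed in row 1, which forces R1C4 = 5.
Row 1 now contains 5, which forces R1C5 = 1.
Cage k's pair has sum 5, which forces R1C6 = 4.
Cage j's pair has sum 5, which forces R2C1 = 2.
5 is placed in column 4; hence R2C4 = 3.
1 is placed in column 5, leaving R2C5 = 5.
2 is placed in column 6, which forces R2C6 = 1.
The full grid is 3 6 2 5 1 4 / 2 4 6 3 5 1 / 5 1 4 6 2 3 / 1 5 3 2 4 6 / 4 3 5 1 6 2 / 6 2 1 4 3 5.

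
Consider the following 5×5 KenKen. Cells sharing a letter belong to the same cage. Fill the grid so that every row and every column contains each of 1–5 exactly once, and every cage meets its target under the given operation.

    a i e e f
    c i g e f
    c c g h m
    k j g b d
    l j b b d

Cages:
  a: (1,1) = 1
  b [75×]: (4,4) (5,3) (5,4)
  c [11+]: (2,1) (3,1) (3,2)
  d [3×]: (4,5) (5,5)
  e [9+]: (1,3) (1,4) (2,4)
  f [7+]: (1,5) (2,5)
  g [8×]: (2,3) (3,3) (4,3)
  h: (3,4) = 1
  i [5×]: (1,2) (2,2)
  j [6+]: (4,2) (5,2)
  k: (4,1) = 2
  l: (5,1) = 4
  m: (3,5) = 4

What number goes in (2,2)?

A is a freebie; hence (1,1) = 1.
Row 1 already has 1, which forces (1,2) = 5.
5 is placed in column 2, so (2,2) = 1.
Cage h is a single given cell, leaving (3,4) = 1.
M is a freebie; hence (3,5) = 4.
K is a freebie, which forces (4,1) = 2.
2 is placed in row 4, leaving (4,2) = 4.
Row 4 already has 4, so (4,3) = 1.
Cage b has product 75; hence (4,4) = 5.
Row 4 now contains 1, leaving (4,5) = 3.
Cage l is a single given cell; hence (5,1) = 4.
Column 2 now contains 4, leaving (5,2) = 2.
The 3 cells of cage b must have product 75; hence (5,3) = 5.
The 3 cells of cage b must have product 75, which forces (5,4) = 3.
Column 5 now contains 3, so (5,5) = 1.
Cage e has sum 9, which forces (1,3) = 3.
Column 5 now contains 3, leaving (1,5) = 2.
The 3 cells of cage c must have sum 11; hence (2,1) = 3.
Cage g needs product 8, so (2,3) = 4.
Row 2 now contains 4, so (2,4) = 2.
The two cells of cage f must have sum 7, so (2,5) = 5.
Cage c needs sum 11, so (3,1) = 5.
Column 2 already has 2, which forces (3,2) = 3.
Row 3 already has 4, which forces (3,3) = 2.
Row 1 already has 2, leaving (1,4) = 4.
Filled in: 1 5 3 4 2 / 3 1 4 2 5 / 5 3 2 1 4 / 2 4 1 5 3 / 4 2 5 3 1.

1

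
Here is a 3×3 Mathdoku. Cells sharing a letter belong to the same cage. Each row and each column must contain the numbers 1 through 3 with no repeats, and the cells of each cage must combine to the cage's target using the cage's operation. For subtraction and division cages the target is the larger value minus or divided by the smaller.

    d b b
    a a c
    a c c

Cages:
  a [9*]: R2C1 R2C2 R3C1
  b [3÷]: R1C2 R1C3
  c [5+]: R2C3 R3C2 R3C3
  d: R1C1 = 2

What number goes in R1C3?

3

Cage d is given, so R1C1 = 2.
The 3 cells of cage a must have product 9, leaving R2C1 = 1.
The 3 cells of cage a must have product 9; hence R2C2 = 3.
Row 2 already has 1; hence R2C3 = 2.
The 3 cells of cage a must have product 9, so R3C1 = 3.
Row 3 already has 3; hence R3C3 = 1.
Column 2 now contains 3, leaving R1C2 = 1.
Column 3 now contains 1, which forces R1C3 = 3.
Row 3 already has 1; hence R3C2 = 2.
Completed grid: 2 1 3 / 1 3 2 / 3 2 1.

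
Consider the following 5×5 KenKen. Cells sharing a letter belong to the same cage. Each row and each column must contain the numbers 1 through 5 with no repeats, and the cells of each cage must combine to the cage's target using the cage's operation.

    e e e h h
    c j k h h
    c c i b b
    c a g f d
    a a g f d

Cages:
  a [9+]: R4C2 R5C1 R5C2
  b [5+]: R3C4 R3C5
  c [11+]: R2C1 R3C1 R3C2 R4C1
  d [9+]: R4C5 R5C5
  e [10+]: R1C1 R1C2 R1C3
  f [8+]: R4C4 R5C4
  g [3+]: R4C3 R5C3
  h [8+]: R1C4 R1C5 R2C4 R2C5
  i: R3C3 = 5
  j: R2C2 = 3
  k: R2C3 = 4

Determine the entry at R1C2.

Cage j is given, leaving R2C2 = 3.
Cage k is a single given cell; hence R2C3 = 4.
Cage i is given; hence R3C3 = 5.
The only place for 5 in row 2 is R2C1.
The 3 cells of cage e must have sum 10; hence R1C2 = 5.
Column 3 needs a 3, and only R1C3 is open for it.
The 3 cells of cage e must have sum 10, leaving R1C1 = 2.
In column 5, 3 can only go at R3C5, so R3C5 = 3.
Cage b's pair has sum 5, which forces R3C4 = 2.
Cage h has sum 8, leaving R1C4 = 4.
Cage h needs sum 8; hence R1C5 = 1.
Column 4 now contains 2, so R2C4 = 1.
Cage h needs sum 8; hence R2C5 = 2.
Cage c needs sum 11, which forces R3C1 = 4.
Row 3 now contains 2, which forces R3C2 = 1.
Cage c has sum 11, leaving R4C1 = 1.
1 is placed in row 4; hence R4C3 = 2.
4 is placed in column 1; hence R5C1 = 3.
2 is placed in column 3; hence R5C3 = 1.
3 is placed in row 5, which forces R5C4 = 5.
Row 5 already has 5, leaving R5C5 = 4.
2 is placed in row 4, which forces R4C2 = 4.
5 is placed in column 4, leaving R4C4 = 3.
4 is placed in column 5, which forces R4C5 = 5.
Row 5 already has 4, leaving R5C2 = 2.
The full grid is 2 5 3 4 1 / 5 3 4 1 2 / 4 1 5 2 3 / 1 4 2 3 5 / 3 2 1 5 4.

5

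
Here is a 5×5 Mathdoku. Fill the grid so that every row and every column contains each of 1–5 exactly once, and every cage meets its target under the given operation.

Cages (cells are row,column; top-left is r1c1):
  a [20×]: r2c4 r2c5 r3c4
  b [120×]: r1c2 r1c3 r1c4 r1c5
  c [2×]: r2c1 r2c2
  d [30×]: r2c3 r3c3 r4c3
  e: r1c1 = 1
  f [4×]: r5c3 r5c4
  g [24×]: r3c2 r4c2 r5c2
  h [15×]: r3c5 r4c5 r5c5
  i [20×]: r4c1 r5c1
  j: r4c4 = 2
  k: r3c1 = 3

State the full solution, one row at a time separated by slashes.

E is a freebie, so r1c1 = 1.
Column 1 already has 1, which forces r2c1 = 2.
Row 2 now contains 2; hence r2c2 = 1.
K is a freebie, which forces r3c1 = 3.
Cage j is a single given cell, which forces r4c4 = 2.
Cage d has product 30, which forces r3c3 = 2.
The 3 cells of cage a must have product 20, which forces r3c4 = 1.
Row 3 already has 1, so r3c5 = 5.
1 is placed in column 4, which forces r5c4 = 4.
4 is placed in column 4; hence r2c4 = 5.
5 is placed in column 5, so r2c5 = 4.
Row 3 now contains 2; hence r3c2 = 4.
Cage i's pair has product 20; hence r4c1 = 4.
Cage g needs product 24, leaving r4c2 = 3.
3 is placed in row 4; hence r4c3 = 5.
3 is placed in row 4, leaving r4c5 = 1.
Row 5 already has 4, so r5c1 = 5.
Cage g has product 24, which forces r5c2 = 2.
Row 5 already has 4, leaving r5c3 = 1.
Column 5 now contains 1; hence r5c5 = 3.
2 is placed in column 2, which forces r1c2 = 5.
The 4 cells of cage b must have product 120; hence r1c3 = 4.
Column 4 already has 5, leaving r1c4 = 3.
Column 5 now contains 3, which forces r1c5 = 2.
Row 2 already has 5, which forces r2c3 = 3.

1 5 4 3 2 / 2 1 3 5 4 / 3 4 2 1 5 / 4 3 5 2 1 / 5 2 1 4 3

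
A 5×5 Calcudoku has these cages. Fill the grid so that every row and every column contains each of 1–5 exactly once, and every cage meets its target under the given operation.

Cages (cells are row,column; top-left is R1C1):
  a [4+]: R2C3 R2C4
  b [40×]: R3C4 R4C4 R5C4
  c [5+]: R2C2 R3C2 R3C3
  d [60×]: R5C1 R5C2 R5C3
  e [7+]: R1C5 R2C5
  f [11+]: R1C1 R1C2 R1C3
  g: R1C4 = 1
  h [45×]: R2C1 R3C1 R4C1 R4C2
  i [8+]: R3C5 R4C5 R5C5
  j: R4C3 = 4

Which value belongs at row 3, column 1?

3

G is a freebie; hence R1C4 = 1.
1 is placed in column 4, which forces R2C4 = 3.
The 4 cells of cage h must have product 45, which forces R4C2 = 3.
Cage j is a single given cell, which forces R4C3 = 4.
Cage c has sum 5, so R2C2 = 2.
Row 2 now contains 3, which forces R2C3 = 1.
The 4 cells of cage h must have product 45, so R3C1 = 3.
Column 2 already has 3, so R3C2 = 1.
Cage c has sum 5; hence R3C3 = 2.
Cage f has sum 11, which forces R1C1 = 2.
The 3 cells of cage f must have sum 11, leaving R1C2 = 4.
Column 3 now contains 2, so R1C3 = 5.
Row 1 already has 2, leaving R1C5 = 3.
Row 2 now contains 1, which forces R2C1 = 5.
Row 2 already has 5; hence R2C5 = 4.
Column 5 now contains 4; hence R3C5 = 5.
The 4 cells of cage h must have product 45; hence R4C1 = 1.
Row 4 now contains 1; hence R4C5 = 2.
Column 1 now contains 5, so R5C1 = 4.
4 is placed in column 2, which forces R5C2 = 5.
The 3 cells of cage d must have product 60; hence R5C3 = 3.
Row 5 now contains 5, so R5C4 = 2.
Column 5 already has 2, which forces R5C5 = 1.
Row 3 already has 5, which forces R3C4 = 4.
2 is placed in row 4, leaving R4C4 = 5.
The full grid is 2 4 5 1 3 / 5 2 1 3 4 / 3 1 2 4 5 / 1 3 4 5 2 / 4 5 3 2 1.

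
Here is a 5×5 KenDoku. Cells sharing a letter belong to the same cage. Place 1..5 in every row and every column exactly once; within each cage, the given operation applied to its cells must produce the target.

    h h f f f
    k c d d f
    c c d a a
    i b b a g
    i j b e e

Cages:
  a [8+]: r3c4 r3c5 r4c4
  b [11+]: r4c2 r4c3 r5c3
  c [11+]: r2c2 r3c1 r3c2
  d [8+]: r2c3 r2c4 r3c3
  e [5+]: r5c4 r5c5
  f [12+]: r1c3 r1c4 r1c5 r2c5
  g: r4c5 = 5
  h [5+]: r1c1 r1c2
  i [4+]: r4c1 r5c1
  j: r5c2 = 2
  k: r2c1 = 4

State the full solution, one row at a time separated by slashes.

2 3 1 5 4 / 4 5 3 1 2 / 5 1 4 2 3 / 1 4 2 3 5 / 3 2 5 4 1

K is a freebie; hence r2c1 = 4.
G is a freebie, leaving r4c5 = 5.
Cage j is a single given cell, so r5c2 = 2.
Cage b needs sum 11, leaving r4c2 = 4.
The two cells of cage h must have sum 5; hence r1c1 = 2.
Column 2 now contains 4, leaving r1c2 = 3.
Column 2 now contains 3, which forces r2c2 = 5.
5 is placed in column 2, so r3c2 = 1.
The 4 cells of cage f must have sum 12; hence r2c5 = 2.
The 3 cells of cage c must have sum 11, which forces r3c1 = 5.
Cage d needs sum 8; hence r3c3 = 4.
Row 3 now contains 4, so r3c5 = 3.
Column 3 now contains 4, so r5c3 = 5.
Column 3 already has 5, so r1c3 = 1.
Cage f needs sum 12, leaving r1c4 = 5.
Cage f has sum 12, leaving r1c5 = 4.
Column 3 already has 1; hence r2c3 = 3.
Row 2 already has 3, leaving r2c4 = 1.
Row 3 already has 3; hence r3c4 = 2.
Cage b needs sum 11, leaving r4c3 = 2.
Cage a needs sum 8, so r4c4 = 3.
Column 4 already has 1, leaving r5c4 = 4.
Column 5 already has 4, so r5c5 = 1.
3 is placed in row 4, so r4c1 = 1.
Row 5 already has 1; hence r5c1 = 3.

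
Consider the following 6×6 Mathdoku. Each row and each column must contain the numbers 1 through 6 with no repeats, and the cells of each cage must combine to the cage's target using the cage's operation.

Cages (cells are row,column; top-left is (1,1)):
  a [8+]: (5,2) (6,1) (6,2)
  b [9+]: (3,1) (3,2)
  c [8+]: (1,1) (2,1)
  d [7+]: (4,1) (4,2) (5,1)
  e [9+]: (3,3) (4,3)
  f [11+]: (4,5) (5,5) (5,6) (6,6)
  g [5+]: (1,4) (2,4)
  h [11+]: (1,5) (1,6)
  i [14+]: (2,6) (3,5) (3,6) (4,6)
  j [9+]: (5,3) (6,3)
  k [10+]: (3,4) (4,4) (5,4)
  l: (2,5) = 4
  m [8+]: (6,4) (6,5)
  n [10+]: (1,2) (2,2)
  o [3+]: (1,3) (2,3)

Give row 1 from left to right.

3 4 1 2 6 5

Cage l is given, so (2,5) = 4.
Cage n's pair has sum 10, which forces (1,2) = 4.
Row 2 now contains 4, which forces (2,2) = 6.
In row 1, 1 can only go at (1,3), so (1,3) = 1.
Column 3 already has 1; hence (2,3) = 2.
Row 2 already has 2; hence (2,4) = 3.
Cage c needs two cells with sum 8, so (1,1) = 3.
3 is placed in column 4; hence (1,4) = 2.
Row 2 already has 3; hence (2,1) = 5.
5 is placed in row 2; hence (2,6) = 1.
The only place for 1 in row 3 is (3,4).
In column 1, 6 can only go at (3,1), so (3,1) = 6.
Cage b needs two cells with sum 9, which forces (3,2) = 3.
The 4 cells of cage i must have sum 14; hence (4,6) = 6.
The two cells of cage h must have sum 11; hence (1,5) = 6.
6 is placed in column 6, which forces (1,6) = 5.
5 is placed in column 6, which forces (3,6) = 2.
2 is placed in row 3, so (3,5) = 5.
Row 3 now contains 5, so (3,3) = 4.
Cage e's pair has sum 9, which forces (4,3) = 5.
5 is placed in row 4, leaving (4,4) = 4.
Column 4 already has 4, leaving (5,4) = 5.
Column 4 already has 5; hence (6,4) = 6.
Cage d needs sum 7, so (5,1) = 4.
The two cells of cage j must have sum 9, which forces (5,3) = 6.
Row 5 already has 4; hence (5,6) = 3.
The 3 cells of cage a must have sum 8, which forces (6,2) = 5.
Row 6 now contains 6, which forces (6,3) = 3.
Cage m needs two cells with sum 8, leaving (6,5) = 2.
Column 6 now contains 3, which forces (6,6) = 4.
Cage f needs sum 11, so (4,5) = 3.
Cage a has sum 8, so (5,2) = 2.
Row 5 already has 3, so (5,5) = 1.
2 is placed in row 6, so (6,1) = 1.
Column 1 already has 1, so (4,1) = 2.
2 is placed in column 2, so (4,2) = 1.
Filled in: 3 4 1 2 6 5 / 5 6 2 3 4 1 / 6 3 4 1 5 2 / 2 1 5 4 3 6 / 4 2 6 5 1 3 / 1 5 3 6 2 4.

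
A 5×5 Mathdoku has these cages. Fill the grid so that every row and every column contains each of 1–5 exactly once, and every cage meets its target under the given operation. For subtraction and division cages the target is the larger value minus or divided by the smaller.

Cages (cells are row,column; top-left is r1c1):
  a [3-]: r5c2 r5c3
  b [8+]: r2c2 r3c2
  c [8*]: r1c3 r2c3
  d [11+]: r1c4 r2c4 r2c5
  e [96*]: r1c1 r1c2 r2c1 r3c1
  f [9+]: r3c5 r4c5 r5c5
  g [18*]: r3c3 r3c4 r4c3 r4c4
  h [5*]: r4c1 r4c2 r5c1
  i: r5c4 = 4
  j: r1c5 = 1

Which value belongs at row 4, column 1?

Cage e has product 96; hence r1c2 = 4.
Row 1 already has 4, leaving r1c3 = 2.
J is a freebie; hence r1c5 = 1.
Column 3 already has 2, leaving r2c3 = 4.
Cage h has product 5, which forces r4c1 = 5.
Cage h has product 5, so r4c2 = 1.
Row 4 already has 1, so r4c3 = 3.
Row 4 now contains 3, leaving r4c4 = 2.
Row 4 now contains 2, so r4c5 = 4.
The 3 cells of cage h must have product 5; hence r5c1 = 1.
Row 5 already has 1; hence r5c3 = 5.
Cage i is given; hence r5c4 = 4.
Row 1 already has 2, which forces r1c1 = 3.
Row 1 already has 3, which forces r1c4 = 5.
Cage e has product 96, which forces r2c1 = 2.
5 is placed in column 4, which forces r2c4 = 1.
Cage e has product 96, leaving r3c1 = 4.
Column 3 already has 3, which forces r3c3 = 1.
Cage g has product 18, so r3c4 = 3.
3 is placed in row 3, so r3c5 = 2.
Row 5 already has 5, leaving r5c2 = 2.
Column 5 already has 2, which forces r5c5 = 3.
Cage b needs two cells with sum 8, so r2c2 = 3.
Column 5 already has 3, which forces r2c5 = 5.
3 is placed in row 3, which forces r3c2 = 5.
Completed grid: 3 4 2 5 1 / 2 3 4 1 5 / 4 5 1 3 2 / 5 1 3 2 4 / 1 2 5 4 3.

5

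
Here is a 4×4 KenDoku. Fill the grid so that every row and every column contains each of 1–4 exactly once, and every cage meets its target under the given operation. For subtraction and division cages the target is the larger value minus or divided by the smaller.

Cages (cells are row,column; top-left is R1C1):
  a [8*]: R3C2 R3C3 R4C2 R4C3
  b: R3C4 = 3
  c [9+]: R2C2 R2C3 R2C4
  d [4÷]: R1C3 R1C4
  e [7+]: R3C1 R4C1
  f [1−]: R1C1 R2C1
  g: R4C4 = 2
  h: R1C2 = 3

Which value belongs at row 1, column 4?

Cage h is a single given cell; hence R1C2 = 3.
Cage b is given, which forces R3C4 = 3.
Cage g is given, which forces R4C4 = 2.
Cage c needs sum 9, so R2C2 = 2.
Cage c has sum 9; hence R2C3 = 3.
2 is placed in column 4, so R2C4 = 4.
Row 3 now contains 3, leaving R3C1 = 4.
Column 2 now contains 2, leaving R3C2 = 1.
Row 3 already has 1, so R3C3 = 2.
Cage e needs two cells with sum 7, leaving R4C1 = 3.
1 is placed in column 2, so R4C2 = 4.
Row 4 now contains 4, which forces R4C3 = 1.
The two cells of cage f must have difference 1, so R1C1 = 2.
Column 3 now contains 1; hence R1C3 = 4.
Column 4 now contains 4, which forces R1C4 = 1.
Row 2 now contains 3, so R2C1 = 1.
The full grid is 2 3 4 1 / 1 2 3 4 / 4 1 2 3 / 3 4 1 2.

1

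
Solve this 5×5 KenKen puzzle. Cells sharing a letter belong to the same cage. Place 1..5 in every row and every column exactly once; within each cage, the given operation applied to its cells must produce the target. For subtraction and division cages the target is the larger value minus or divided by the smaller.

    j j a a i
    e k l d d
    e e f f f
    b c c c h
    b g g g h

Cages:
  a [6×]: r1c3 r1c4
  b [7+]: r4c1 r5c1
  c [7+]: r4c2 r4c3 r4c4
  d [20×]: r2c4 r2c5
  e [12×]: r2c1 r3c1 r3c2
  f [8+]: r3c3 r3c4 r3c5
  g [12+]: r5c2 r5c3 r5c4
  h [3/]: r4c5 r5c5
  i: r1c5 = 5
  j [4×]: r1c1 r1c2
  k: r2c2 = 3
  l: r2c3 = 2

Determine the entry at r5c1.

2

Cage i is a single given cell, so r1c5 = 5.
Cage k is a single given cell, so r2c2 = 3.
L is a freebie, leaving r2c3 = 2.
5 is placed in column 5, which forces r2c5 = 4.
2 is placed in column 3, leaving r1c3 = 3.
Cage a's pair has product 6, leaving r1c4 = 2.
Row 2 already has 4, leaving r2c1 = 1.
Row 2 already has 4; hence r2c4 = 5.
The 3 cells of cage e must have product 12, which forces r3c1 = 3.
The 3 cells of cage e must have product 12, which forces r3c2 = 4.
Row 3 now contains 4, leaving r3c4 = 1.
Row 3 already has 1, leaving r3c5 = 2.
1 is placed in column 4, which forces r4c4 = 4.
4 is placed in column 2; hence r5c2 = 5.
Row 5 now contains 5, which forces r5c3 = 4.
4 is placed in column 4, so r5c4 = 3.
Row 5 already has 3; hence r5c5 = 1.
Column 1 now contains 1, so r1c1 = 4.
4 is placed in column 2, so r1c2 = 1.
Row 3 already has 1, which forces r3c3 = 5.
The two cells of cage b must have sum 7, leaving r4c1 = 5.
Cage c has sum 7, leaving r4c2 = 2.
Row 4 already has 4; hence r4c3 = 1.
Column 5 now contains 1; hence r4c5 = 3.
Row 5 now contains 4, so r5c1 = 2.
Filled in: 4 1 3 2 5 / 1 3 2 5 4 / 3 4 5 1 2 / 5 2 1 4 3 / 2 5 4 3 1.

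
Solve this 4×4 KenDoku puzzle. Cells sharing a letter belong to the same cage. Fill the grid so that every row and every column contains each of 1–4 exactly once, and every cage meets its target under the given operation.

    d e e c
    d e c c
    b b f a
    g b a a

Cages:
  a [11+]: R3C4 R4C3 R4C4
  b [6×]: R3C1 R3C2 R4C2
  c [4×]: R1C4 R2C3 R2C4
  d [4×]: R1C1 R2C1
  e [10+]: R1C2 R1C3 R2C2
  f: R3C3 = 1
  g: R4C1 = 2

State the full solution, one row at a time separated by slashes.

1 4 3 2 / 4 3 2 1 / 3 2 1 4 / 2 1 4 3

F is a freebie, so R3C3 = 1.
Cage a has sum 11, so R3C4 = 4.
Cage g is a single given cell; hence R4C1 = 2.
The 3 cells of cage a must have sum 11, leaving R4C3 = 4.
Cage a has sum 11, leaving R4C4 = 3.
The 3 cells of cage e must have sum 10, so R1C2 = 4.
4 is placed in column 3, so R1C3 = 3.
Cage c needs product 4, so R1C4 = 2.
Cage e needs sum 10, which forces R2C2 = 3.
1 is placed in column 3; hence R2C3 = 2.
Column 4 now contains 4, which forces R2C4 = 1.
Column 1 now contains 2, so R3C1 = 3.
Cage b has product 6, which forces R3C2 = 2.
Row 4 now contains 3, leaving R4C2 = 1.
Row 1 already has 4, leaving R1C1 = 1.
1 is placed in row 2, so R2C1 = 4.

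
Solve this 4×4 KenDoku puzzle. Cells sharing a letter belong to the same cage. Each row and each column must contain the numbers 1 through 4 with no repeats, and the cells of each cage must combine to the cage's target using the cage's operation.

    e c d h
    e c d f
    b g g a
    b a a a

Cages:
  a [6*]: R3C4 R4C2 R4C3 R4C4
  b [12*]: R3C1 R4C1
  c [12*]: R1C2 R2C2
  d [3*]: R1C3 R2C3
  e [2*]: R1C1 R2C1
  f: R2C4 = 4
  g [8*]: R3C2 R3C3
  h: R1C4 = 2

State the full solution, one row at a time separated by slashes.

Cage h is given, which forces R1C4 = 2.
Cage f is a single given cell, so R2C4 = 4.
Cage a has product 6; hence R3C4 = 1.
Column 4 already has 2, so R4C4 = 3.
2 is placed in row 1; hence R1C1 = 1.
Cage c needs two cells with product 12, leaving R1C2 = 4.
Row 1 now contains 1; hence R1C3 = 3.
Cage e's pair has product 2; hence R2C1 = 2.
4 is placed in row 2, so R2C2 = 3.
3 is placed in column 3, leaving R2C3 = 1.
Cage b needs two cells with product 12, which forces R3C1 = 3.
Column 2 now contains 4, which forces R3C2 = 2.
2 is placed in row 3, which forces R3C3 = 4.
3 is placed in row 4, which forces R4C1 = 4.
Column 2 now contains 2, so R4C2 = 1.
Column 3 now contains 1, so R4C3 = 2.

1 4 3 2 / 2 3 1 4 / 3 2 4 1 / 4 1 2 3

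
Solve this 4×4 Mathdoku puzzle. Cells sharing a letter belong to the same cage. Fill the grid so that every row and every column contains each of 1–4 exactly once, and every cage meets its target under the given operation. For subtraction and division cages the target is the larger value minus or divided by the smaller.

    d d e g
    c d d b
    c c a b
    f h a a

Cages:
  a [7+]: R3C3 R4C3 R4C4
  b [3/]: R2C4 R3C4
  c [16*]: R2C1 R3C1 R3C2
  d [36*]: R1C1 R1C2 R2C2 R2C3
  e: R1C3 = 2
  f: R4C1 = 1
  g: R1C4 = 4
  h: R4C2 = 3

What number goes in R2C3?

3

E is a freebie, leaving R1C3 = 2.
Cage g is a single given cell, which forces R1C4 = 4.
Cage f is a single given cell; hence R4C1 = 1.
Cage h is given, so R4C2 = 3.
Row 4 already has 3; hence R4C3 = 4.
Row 4 already has 3, which forces R4C4 = 2.
1 is placed in column 1; hence R1C1 = 3.
Column 2 now contains 3; hence R1C2 = 1.
Cage c has product 16, which forces R2C1 = 2.
Cage d needs product 36, so R2C2 = 4.
Cage d needs product 36, leaving R2C3 = 3.
Row 2 now contains 3; hence R2C4 = 1.
1 is placed in column 1, so R3C1 = 4.
Cage c has product 16, so R3C2 = 2.
The 3 cells of cage a must have sum 7, leaving R3C3 = 1.
Column 4 already has 1, so R3C4 = 3.
Completed grid: 3 1 2 4 / 2 4 3 1 / 4 2 1 3 / 1 3 4 2.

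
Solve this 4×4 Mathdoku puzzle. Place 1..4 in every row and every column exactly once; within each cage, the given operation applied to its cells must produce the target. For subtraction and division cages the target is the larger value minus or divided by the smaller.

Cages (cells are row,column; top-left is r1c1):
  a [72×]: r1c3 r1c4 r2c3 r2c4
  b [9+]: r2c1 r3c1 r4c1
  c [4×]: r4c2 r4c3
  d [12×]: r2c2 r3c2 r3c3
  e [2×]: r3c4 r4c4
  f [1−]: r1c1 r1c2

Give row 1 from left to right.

1 2 3 4

Row 2 needs a 1, and only r2c2 is open for it.
Column 2 already has 1, so r4c2 = 4.
The two cells of cage c must have product 4, which forces r4c3 = 1.
Row 4 already has 1, leaving r4c4 = 2.
Column 2 already has 4; hence r3c2 = 3.
The 3 cells of cage d must have product 12, which forces r3c3 = 4.
2 is placed in column 4, so r3c4 = 1.
Row 4 now contains 2, which forces r4c1 = 3.
Cage f needs two cells with difference 1, which forces r1c1 = 1.
Column 2 now contains 3; hence r1c2 = 2.
Row 1 now contains 2, so r1c3 = 3.
Row 1 now contains 3, leaving r1c4 = 4.
The 3 cells of cage b must have sum 9; hence r2c1 = 4.
3 is placed in column 3, which forces r2c3 = 2.
4 is placed in column 4, leaving r2c4 = 3.
Row 3 already has 4, leaving r3c1 = 2.
Filled in: 1 2 3 4 / 4 1 2 3 / 2 3 4 1 / 3 4 1 2.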